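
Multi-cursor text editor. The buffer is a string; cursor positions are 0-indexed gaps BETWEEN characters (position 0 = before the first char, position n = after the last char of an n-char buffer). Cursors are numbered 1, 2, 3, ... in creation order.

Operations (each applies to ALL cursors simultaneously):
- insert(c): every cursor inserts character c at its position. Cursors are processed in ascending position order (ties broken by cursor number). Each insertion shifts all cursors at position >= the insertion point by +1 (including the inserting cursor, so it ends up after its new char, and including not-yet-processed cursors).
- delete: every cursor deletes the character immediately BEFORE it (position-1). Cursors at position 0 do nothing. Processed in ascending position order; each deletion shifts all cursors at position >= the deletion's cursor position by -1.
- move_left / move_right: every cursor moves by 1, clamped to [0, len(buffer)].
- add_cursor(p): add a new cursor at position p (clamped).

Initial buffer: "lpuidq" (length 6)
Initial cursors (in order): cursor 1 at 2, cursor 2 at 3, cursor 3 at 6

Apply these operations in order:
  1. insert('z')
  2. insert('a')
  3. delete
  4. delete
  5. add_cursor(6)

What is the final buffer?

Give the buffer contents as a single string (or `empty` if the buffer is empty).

After op 1 (insert('z')): buffer="lpzuzidqz" (len 9), cursors c1@3 c2@5 c3@9, authorship ..1.2...3
After op 2 (insert('a')): buffer="lpzauzaidqza" (len 12), cursors c1@4 c2@7 c3@12, authorship ..11.22...33
After op 3 (delete): buffer="lpzuzidqz" (len 9), cursors c1@3 c2@5 c3@9, authorship ..1.2...3
After op 4 (delete): buffer="lpuidq" (len 6), cursors c1@2 c2@3 c3@6, authorship ......
After op 5 (add_cursor(6)): buffer="lpuidq" (len 6), cursors c1@2 c2@3 c3@6 c4@6, authorship ......

Answer: lpuidq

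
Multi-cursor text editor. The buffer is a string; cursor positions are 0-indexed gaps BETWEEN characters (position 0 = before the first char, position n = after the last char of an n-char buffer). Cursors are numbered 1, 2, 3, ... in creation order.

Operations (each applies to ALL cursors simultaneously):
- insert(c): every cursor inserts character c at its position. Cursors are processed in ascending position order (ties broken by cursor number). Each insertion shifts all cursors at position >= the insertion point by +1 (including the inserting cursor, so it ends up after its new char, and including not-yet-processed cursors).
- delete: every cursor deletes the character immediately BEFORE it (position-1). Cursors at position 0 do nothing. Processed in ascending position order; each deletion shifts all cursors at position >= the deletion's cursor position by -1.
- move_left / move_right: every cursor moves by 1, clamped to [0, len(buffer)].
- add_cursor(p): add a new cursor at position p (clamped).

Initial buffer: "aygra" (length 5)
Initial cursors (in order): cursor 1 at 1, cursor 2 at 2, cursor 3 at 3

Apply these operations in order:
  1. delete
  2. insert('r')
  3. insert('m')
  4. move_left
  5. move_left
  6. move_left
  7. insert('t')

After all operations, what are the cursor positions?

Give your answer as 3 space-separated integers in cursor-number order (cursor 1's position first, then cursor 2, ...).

After op 1 (delete): buffer="ra" (len 2), cursors c1@0 c2@0 c3@0, authorship ..
After op 2 (insert('r')): buffer="rrrra" (len 5), cursors c1@3 c2@3 c3@3, authorship 123..
After op 3 (insert('m')): buffer="rrrmmmra" (len 8), cursors c1@6 c2@6 c3@6, authorship 123123..
After op 4 (move_left): buffer="rrrmmmra" (len 8), cursors c1@5 c2@5 c3@5, authorship 123123..
After op 5 (move_left): buffer="rrrmmmra" (len 8), cursors c1@4 c2@4 c3@4, authorship 123123..
After op 6 (move_left): buffer="rrrmmmra" (len 8), cursors c1@3 c2@3 c3@3, authorship 123123..
After op 7 (insert('t')): buffer="rrrtttmmmra" (len 11), cursors c1@6 c2@6 c3@6, authorship 123123123..

Answer: 6 6 6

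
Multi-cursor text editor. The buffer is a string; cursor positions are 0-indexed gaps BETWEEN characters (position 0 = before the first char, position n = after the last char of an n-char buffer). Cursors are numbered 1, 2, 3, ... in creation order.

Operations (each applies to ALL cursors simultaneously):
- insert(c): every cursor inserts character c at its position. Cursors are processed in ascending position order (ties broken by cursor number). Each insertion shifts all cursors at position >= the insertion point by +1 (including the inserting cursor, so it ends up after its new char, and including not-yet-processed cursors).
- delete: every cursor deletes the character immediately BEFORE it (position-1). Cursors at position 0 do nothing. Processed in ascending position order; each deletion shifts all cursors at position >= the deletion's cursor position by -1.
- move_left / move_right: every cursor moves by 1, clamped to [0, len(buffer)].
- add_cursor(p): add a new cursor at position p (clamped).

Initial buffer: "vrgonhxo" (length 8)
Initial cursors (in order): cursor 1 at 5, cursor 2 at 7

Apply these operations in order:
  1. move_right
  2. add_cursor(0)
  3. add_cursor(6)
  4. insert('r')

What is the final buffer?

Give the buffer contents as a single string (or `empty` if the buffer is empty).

After op 1 (move_right): buffer="vrgonhxo" (len 8), cursors c1@6 c2@8, authorship ........
After op 2 (add_cursor(0)): buffer="vrgonhxo" (len 8), cursors c3@0 c1@6 c2@8, authorship ........
After op 3 (add_cursor(6)): buffer="vrgonhxo" (len 8), cursors c3@0 c1@6 c4@6 c2@8, authorship ........
After op 4 (insert('r')): buffer="rvrgonhrrxor" (len 12), cursors c3@1 c1@9 c4@9 c2@12, authorship 3......14..2

Answer: rvrgonhrrxor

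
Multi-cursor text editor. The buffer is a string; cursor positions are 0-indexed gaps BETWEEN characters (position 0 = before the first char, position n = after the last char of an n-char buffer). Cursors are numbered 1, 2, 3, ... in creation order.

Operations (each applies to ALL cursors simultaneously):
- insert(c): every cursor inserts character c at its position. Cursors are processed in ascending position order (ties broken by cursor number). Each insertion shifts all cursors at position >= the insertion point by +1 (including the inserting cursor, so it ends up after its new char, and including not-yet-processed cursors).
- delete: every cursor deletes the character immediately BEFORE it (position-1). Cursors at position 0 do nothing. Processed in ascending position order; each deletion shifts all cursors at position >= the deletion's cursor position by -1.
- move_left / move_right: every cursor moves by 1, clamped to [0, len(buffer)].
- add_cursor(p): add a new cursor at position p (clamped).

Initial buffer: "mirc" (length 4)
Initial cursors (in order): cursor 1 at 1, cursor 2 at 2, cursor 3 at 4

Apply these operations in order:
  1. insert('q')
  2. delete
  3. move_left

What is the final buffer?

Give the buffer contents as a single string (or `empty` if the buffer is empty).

After op 1 (insert('q')): buffer="mqiqrcq" (len 7), cursors c1@2 c2@4 c3@7, authorship .1.2..3
After op 2 (delete): buffer="mirc" (len 4), cursors c1@1 c2@2 c3@4, authorship ....
After op 3 (move_left): buffer="mirc" (len 4), cursors c1@0 c2@1 c3@3, authorship ....

Answer: mirc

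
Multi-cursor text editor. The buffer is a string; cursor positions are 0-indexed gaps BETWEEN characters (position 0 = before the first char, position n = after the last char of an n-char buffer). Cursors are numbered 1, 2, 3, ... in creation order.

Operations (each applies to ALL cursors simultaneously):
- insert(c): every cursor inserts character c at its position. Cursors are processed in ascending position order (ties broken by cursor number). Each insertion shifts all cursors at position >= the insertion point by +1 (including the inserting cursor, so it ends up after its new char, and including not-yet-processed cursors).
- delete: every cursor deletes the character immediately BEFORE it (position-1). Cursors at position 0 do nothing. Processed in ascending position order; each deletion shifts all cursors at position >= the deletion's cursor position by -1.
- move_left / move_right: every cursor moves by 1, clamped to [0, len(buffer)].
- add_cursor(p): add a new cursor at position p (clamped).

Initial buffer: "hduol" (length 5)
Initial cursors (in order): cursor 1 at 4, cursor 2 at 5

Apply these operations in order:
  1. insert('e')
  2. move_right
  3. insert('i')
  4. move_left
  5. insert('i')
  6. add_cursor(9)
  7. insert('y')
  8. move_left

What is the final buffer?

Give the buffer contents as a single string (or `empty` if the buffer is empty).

After op 1 (insert('e')): buffer="hduoele" (len 7), cursors c1@5 c2@7, authorship ....1.2
After op 2 (move_right): buffer="hduoele" (len 7), cursors c1@6 c2@7, authorship ....1.2
After op 3 (insert('i')): buffer="hduoeliei" (len 9), cursors c1@7 c2@9, authorship ....1.122
After op 4 (move_left): buffer="hduoeliei" (len 9), cursors c1@6 c2@8, authorship ....1.122
After op 5 (insert('i')): buffer="hduoeliieii" (len 11), cursors c1@7 c2@10, authorship ....1.11222
After op 6 (add_cursor(9)): buffer="hduoeliieii" (len 11), cursors c1@7 c3@9 c2@10, authorship ....1.11222
After op 7 (insert('y')): buffer="hduoeliyieyiyi" (len 14), cursors c1@8 c3@11 c2@13, authorship ....1.11123222
After op 8 (move_left): buffer="hduoeliyieyiyi" (len 14), cursors c1@7 c3@10 c2@12, authorship ....1.11123222

Answer: hduoeliyieyiyi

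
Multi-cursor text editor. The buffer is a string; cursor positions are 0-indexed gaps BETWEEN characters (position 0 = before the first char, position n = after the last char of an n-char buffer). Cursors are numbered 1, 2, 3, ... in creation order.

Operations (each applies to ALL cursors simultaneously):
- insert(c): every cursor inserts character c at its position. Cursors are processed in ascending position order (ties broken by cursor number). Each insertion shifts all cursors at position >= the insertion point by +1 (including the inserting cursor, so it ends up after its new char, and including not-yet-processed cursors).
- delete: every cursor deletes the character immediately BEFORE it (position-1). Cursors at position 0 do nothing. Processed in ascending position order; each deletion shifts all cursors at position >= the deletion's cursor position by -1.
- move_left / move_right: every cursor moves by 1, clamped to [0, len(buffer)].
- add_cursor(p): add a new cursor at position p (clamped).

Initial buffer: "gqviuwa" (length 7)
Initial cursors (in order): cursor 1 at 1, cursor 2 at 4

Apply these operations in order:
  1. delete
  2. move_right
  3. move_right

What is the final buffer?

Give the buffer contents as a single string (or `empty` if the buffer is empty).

Answer: qvuwa

Derivation:
After op 1 (delete): buffer="qvuwa" (len 5), cursors c1@0 c2@2, authorship .....
After op 2 (move_right): buffer="qvuwa" (len 5), cursors c1@1 c2@3, authorship .....
After op 3 (move_right): buffer="qvuwa" (len 5), cursors c1@2 c2@4, authorship .....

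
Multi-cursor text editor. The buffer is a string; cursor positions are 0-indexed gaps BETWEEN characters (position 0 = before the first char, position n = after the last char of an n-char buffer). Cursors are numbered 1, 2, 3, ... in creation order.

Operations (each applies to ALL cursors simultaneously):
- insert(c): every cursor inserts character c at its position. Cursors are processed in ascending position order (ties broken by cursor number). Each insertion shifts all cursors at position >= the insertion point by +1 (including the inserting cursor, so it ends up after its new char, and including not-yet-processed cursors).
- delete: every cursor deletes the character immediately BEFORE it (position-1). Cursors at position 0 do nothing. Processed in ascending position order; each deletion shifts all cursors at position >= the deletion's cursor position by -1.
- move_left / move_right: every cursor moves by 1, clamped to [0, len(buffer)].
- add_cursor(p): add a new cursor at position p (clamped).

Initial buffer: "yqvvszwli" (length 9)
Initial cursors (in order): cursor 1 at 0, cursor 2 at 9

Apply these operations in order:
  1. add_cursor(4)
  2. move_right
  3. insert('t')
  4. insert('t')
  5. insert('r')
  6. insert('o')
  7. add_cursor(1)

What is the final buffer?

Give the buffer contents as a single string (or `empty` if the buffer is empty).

Answer: yttroqvvsttrozwlittro

Derivation:
After op 1 (add_cursor(4)): buffer="yqvvszwli" (len 9), cursors c1@0 c3@4 c2@9, authorship .........
After op 2 (move_right): buffer="yqvvszwli" (len 9), cursors c1@1 c3@5 c2@9, authorship .........
After op 3 (insert('t')): buffer="ytqvvstzwlit" (len 12), cursors c1@2 c3@7 c2@12, authorship .1....3....2
After op 4 (insert('t')): buffer="yttqvvsttzwlitt" (len 15), cursors c1@3 c3@9 c2@15, authorship .11....33....22
After op 5 (insert('r')): buffer="yttrqvvsttrzwlittr" (len 18), cursors c1@4 c3@11 c2@18, authorship .111....333....222
After op 6 (insert('o')): buffer="yttroqvvsttrozwlittro" (len 21), cursors c1@5 c3@13 c2@21, authorship .1111....3333....2222
After op 7 (add_cursor(1)): buffer="yttroqvvsttrozwlittro" (len 21), cursors c4@1 c1@5 c3@13 c2@21, authorship .1111....3333....2222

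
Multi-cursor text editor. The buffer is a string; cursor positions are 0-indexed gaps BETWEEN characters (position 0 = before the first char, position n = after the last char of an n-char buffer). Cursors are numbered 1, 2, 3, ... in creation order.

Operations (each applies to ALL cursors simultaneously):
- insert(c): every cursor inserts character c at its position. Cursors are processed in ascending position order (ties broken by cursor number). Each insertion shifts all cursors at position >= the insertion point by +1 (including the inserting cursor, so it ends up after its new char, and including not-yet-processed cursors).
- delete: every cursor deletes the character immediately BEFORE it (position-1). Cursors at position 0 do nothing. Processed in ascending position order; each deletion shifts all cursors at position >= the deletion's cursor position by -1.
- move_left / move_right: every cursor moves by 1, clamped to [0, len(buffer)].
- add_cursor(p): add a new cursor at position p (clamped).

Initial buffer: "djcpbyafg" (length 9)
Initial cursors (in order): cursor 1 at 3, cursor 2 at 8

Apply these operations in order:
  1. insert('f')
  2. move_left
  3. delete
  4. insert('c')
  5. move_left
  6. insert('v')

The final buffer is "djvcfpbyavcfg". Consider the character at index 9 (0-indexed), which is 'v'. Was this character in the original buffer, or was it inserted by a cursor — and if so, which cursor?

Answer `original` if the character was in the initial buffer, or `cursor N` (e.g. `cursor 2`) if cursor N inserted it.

Answer: cursor 2

Derivation:
After op 1 (insert('f')): buffer="djcfpbyaffg" (len 11), cursors c1@4 c2@10, authorship ...1.....2.
After op 2 (move_left): buffer="djcfpbyaffg" (len 11), cursors c1@3 c2@9, authorship ...1.....2.
After op 3 (delete): buffer="djfpbyafg" (len 9), cursors c1@2 c2@7, authorship ..1....2.
After op 4 (insert('c')): buffer="djcfpbyacfg" (len 11), cursors c1@3 c2@9, authorship ..11....22.
After op 5 (move_left): buffer="djcfpbyacfg" (len 11), cursors c1@2 c2@8, authorship ..11....22.
After op 6 (insert('v')): buffer="djvcfpbyavcfg" (len 13), cursors c1@3 c2@10, authorship ..111....222.
Authorship (.=original, N=cursor N): . . 1 1 1 . . . . 2 2 2 .
Index 9: author = 2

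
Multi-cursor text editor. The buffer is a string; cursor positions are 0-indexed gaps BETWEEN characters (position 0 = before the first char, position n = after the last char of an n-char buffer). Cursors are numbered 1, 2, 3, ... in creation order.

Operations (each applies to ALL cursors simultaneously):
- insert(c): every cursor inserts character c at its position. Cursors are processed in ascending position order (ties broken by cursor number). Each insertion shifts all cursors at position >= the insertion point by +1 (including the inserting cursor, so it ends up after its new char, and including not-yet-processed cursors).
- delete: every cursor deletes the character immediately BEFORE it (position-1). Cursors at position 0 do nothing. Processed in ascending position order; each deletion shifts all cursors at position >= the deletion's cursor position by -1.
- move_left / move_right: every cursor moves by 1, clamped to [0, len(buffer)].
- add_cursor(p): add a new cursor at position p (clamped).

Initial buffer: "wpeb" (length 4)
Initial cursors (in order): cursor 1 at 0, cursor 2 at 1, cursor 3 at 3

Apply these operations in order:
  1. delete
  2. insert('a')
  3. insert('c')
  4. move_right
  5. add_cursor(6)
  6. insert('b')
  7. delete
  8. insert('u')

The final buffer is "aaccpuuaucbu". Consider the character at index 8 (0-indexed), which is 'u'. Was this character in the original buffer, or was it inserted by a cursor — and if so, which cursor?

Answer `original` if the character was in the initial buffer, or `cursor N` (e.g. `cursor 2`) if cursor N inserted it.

Answer: cursor 4

Derivation:
After op 1 (delete): buffer="pb" (len 2), cursors c1@0 c2@0 c3@1, authorship ..
After op 2 (insert('a')): buffer="aapab" (len 5), cursors c1@2 c2@2 c3@4, authorship 12.3.
After op 3 (insert('c')): buffer="aaccpacb" (len 8), cursors c1@4 c2@4 c3@7, authorship 1212.33.
After op 4 (move_right): buffer="aaccpacb" (len 8), cursors c1@5 c2@5 c3@8, authorship 1212.33.
After op 5 (add_cursor(6)): buffer="aaccpacb" (len 8), cursors c1@5 c2@5 c4@6 c3@8, authorship 1212.33.
After op 6 (insert('b')): buffer="aaccpbbabcbb" (len 12), cursors c1@7 c2@7 c4@9 c3@12, authorship 1212.12343.3
After op 7 (delete): buffer="aaccpacb" (len 8), cursors c1@5 c2@5 c4@6 c3@8, authorship 1212.33.
After op 8 (insert('u')): buffer="aaccpuuaucbu" (len 12), cursors c1@7 c2@7 c4@9 c3@12, authorship 1212.12343.3
Authorship (.=original, N=cursor N): 1 2 1 2 . 1 2 3 4 3 . 3
Index 8: author = 4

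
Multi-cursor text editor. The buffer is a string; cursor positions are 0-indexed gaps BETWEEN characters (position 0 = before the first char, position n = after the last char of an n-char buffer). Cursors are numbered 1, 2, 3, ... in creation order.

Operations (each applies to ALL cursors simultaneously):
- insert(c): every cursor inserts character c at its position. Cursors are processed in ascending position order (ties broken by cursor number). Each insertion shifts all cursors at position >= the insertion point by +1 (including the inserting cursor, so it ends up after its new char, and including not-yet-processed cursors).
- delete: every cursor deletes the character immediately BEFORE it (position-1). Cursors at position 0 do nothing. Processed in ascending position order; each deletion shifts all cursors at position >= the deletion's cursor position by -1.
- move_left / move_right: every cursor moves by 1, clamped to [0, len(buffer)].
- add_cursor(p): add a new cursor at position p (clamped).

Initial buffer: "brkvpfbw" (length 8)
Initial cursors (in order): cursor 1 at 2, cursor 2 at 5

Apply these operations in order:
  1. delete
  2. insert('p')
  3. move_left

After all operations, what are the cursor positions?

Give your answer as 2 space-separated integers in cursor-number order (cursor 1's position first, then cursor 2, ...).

Answer: 1 4

Derivation:
After op 1 (delete): buffer="bkvfbw" (len 6), cursors c1@1 c2@3, authorship ......
After op 2 (insert('p')): buffer="bpkvpfbw" (len 8), cursors c1@2 c2@5, authorship .1..2...
After op 3 (move_left): buffer="bpkvpfbw" (len 8), cursors c1@1 c2@4, authorship .1..2...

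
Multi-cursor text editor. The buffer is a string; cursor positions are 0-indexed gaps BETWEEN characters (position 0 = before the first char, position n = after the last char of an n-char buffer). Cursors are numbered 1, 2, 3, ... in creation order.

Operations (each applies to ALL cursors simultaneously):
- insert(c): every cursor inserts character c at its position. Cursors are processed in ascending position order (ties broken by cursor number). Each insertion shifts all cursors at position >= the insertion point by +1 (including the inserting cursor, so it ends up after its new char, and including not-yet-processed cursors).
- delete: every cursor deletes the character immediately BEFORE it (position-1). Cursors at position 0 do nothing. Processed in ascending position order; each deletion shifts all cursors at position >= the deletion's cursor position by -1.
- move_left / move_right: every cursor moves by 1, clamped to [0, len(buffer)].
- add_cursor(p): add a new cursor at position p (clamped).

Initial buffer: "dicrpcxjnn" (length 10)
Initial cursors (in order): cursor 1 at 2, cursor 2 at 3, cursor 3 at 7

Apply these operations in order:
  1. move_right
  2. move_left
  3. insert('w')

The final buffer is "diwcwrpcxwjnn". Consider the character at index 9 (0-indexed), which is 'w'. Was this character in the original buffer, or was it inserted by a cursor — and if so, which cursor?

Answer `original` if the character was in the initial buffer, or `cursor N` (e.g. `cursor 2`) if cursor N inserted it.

After op 1 (move_right): buffer="dicrpcxjnn" (len 10), cursors c1@3 c2@4 c3@8, authorship ..........
After op 2 (move_left): buffer="dicrpcxjnn" (len 10), cursors c1@2 c2@3 c3@7, authorship ..........
After op 3 (insert('w')): buffer="diwcwrpcxwjnn" (len 13), cursors c1@3 c2@5 c3@10, authorship ..1.2....3...
Authorship (.=original, N=cursor N): . . 1 . 2 . . . . 3 . . .
Index 9: author = 3

Answer: cursor 3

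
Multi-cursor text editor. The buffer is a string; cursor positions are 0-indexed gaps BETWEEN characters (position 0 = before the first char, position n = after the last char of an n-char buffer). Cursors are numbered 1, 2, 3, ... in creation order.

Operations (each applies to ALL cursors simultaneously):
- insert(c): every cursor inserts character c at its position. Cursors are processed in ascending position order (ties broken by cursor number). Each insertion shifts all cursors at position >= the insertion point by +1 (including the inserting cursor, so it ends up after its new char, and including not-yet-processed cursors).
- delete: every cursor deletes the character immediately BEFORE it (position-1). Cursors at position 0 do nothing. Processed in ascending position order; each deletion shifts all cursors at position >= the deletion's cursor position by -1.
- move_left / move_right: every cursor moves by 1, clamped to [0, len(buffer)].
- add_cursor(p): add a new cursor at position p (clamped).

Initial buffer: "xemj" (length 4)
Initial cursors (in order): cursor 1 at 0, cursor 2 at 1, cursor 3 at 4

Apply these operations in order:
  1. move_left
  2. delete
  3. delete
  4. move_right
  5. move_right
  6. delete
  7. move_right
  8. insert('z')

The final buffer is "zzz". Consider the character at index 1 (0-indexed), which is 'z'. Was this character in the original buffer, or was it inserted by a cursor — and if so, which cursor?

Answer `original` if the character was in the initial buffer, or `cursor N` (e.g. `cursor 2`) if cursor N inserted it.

Answer: cursor 2

Derivation:
After op 1 (move_left): buffer="xemj" (len 4), cursors c1@0 c2@0 c3@3, authorship ....
After op 2 (delete): buffer="xej" (len 3), cursors c1@0 c2@0 c3@2, authorship ...
After op 3 (delete): buffer="xj" (len 2), cursors c1@0 c2@0 c3@1, authorship ..
After op 4 (move_right): buffer="xj" (len 2), cursors c1@1 c2@1 c3@2, authorship ..
After op 5 (move_right): buffer="xj" (len 2), cursors c1@2 c2@2 c3@2, authorship ..
After op 6 (delete): buffer="" (len 0), cursors c1@0 c2@0 c3@0, authorship 
After op 7 (move_right): buffer="" (len 0), cursors c1@0 c2@0 c3@0, authorship 
After op 8 (insert('z')): buffer="zzz" (len 3), cursors c1@3 c2@3 c3@3, authorship 123
Authorship (.=original, N=cursor N): 1 2 3
Index 1: author = 2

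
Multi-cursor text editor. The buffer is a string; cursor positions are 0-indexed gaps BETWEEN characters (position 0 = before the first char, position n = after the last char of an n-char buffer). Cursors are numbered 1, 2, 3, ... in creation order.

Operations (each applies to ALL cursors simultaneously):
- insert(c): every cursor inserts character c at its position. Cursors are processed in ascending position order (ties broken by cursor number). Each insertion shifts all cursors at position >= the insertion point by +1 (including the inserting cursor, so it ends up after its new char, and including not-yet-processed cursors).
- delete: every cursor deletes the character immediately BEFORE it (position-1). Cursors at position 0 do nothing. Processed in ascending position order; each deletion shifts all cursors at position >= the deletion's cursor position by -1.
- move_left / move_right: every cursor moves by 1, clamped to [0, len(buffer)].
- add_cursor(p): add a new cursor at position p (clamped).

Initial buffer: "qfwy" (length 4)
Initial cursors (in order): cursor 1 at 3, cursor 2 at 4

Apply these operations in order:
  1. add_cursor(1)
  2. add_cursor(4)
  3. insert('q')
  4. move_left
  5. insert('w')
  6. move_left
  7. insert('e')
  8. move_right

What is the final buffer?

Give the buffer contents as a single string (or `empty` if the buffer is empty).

Answer: qewqfwewqyqweewq

Derivation:
After op 1 (add_cursor(1)): buffer="qfwy" (len 4), cursors c3@1 c1@3 c2@4, authorship ....
After op 2 (add_cursor(4)): buffer="qfwy" (len 4), cursors c3@1 c1@3 c2@4 c4@4, authorship ....
After op 3 (insert('q')): buffer="qqfwqyqq" (len 8), cursors c3@2 c1@5 c2@8 c4@8, authorship .3..1.24
After op 4 (move_left): buffer="qqfwqyqq" (len 8), cursors c3@1 c1@4 c2@7 c4@7, authorship .3..1.24
After op 5 (insert('w')): buffer="qwqfwwqyqwwq" (len 12), cursors c3@2 c1@6 c2@11 c4@11, authorship .33..11.2244
After op 6 (move_left): buffer="qwqfwwqyqwwq" (len 12), cursors c3@1 c1@5 c2@10 c4@10, authorship .33..11.2244
After op 7 (insert('e')): buffer="qewqfwewqyqweewq" (len 16), cursors c3@2 c1@7 c2@14 c4@14, authorship .333..111.222444
After op 8 (move_right): buffer="qewqfwewqyqweewq" (len 16), cursors c3@3 c1@8 c2@15 c4@15, authorship .333..111.222444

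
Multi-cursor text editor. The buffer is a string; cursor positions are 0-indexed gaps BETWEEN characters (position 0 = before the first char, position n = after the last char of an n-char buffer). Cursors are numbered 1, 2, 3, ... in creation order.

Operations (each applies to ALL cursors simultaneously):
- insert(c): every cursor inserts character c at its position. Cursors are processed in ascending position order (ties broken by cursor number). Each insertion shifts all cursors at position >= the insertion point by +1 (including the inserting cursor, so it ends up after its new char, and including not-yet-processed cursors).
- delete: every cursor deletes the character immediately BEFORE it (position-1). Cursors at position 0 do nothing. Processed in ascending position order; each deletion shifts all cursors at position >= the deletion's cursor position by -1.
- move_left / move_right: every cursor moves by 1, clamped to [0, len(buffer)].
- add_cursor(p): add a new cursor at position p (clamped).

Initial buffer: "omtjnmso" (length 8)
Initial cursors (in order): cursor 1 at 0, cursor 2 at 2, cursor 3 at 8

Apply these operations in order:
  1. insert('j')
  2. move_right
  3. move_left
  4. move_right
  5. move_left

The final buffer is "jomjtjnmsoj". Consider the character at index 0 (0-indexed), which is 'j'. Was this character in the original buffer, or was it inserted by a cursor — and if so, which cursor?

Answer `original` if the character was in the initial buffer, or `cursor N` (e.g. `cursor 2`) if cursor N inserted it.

Answer: cursor 1

Derivation:
After op 1 (insert('j')): buffer="jomjtjnmsoj" (len 11), cursors c1@1 c2@4 c3@11, authorship 1..2......3
After op 2 (move_right): buffer="jomjtjnmsoj" (len 11), cursors c1@2 c2@5 c3@11, authorship 1..2......3
After op 3 (move_left): buffer="jomjtjnmsoj" (len 11), cursors c1@1 c2@4 c3@10, authorship 1..2......3
After op 4 (move_right): buffer="jomjtjnmsoj" (len 11), cursors c1@2 c2@5 c3@11, authorship 1..2......3
After op 5 (move_left): buffer="jomjtjnmsoj" (len 11), cursors c1@1 c2@4 c3@10, authorship 1..2......3
Authorship (.=original, N=cursor N): 1 . . 2 . . . . . . 3
Index 0: author = 1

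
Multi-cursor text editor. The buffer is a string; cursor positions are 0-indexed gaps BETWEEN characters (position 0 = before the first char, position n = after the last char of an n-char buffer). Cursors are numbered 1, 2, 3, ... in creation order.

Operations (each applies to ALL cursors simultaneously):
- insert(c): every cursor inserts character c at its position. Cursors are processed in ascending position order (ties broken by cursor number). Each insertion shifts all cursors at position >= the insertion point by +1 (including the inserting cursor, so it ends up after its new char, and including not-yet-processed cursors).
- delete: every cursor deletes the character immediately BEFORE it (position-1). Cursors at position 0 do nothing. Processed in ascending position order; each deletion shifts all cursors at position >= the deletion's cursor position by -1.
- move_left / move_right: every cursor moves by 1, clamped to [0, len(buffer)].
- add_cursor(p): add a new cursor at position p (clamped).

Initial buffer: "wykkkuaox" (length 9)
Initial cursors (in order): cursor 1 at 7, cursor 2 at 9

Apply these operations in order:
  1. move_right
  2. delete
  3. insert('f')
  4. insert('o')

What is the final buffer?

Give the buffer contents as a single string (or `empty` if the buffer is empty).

After op 1 (move_right): buffer="wykkkuaox" (len 9), cursors c1@8 c2@9, authorship .........
After op 2 (delete): buffer="wykkkua" (len 7), cursors c1@7 c2@7, authorship .......
After op 3 (insert('f')): buffer="wykkkuaff" (len 9), cursors c1@9 c2@9, authorship .......12
After op 4 (insert('o')): buffer="wykkkuaffoo" (len 11), cursors c1@11 c2@11, authorship .......1212

Answer: wykkkuaffoo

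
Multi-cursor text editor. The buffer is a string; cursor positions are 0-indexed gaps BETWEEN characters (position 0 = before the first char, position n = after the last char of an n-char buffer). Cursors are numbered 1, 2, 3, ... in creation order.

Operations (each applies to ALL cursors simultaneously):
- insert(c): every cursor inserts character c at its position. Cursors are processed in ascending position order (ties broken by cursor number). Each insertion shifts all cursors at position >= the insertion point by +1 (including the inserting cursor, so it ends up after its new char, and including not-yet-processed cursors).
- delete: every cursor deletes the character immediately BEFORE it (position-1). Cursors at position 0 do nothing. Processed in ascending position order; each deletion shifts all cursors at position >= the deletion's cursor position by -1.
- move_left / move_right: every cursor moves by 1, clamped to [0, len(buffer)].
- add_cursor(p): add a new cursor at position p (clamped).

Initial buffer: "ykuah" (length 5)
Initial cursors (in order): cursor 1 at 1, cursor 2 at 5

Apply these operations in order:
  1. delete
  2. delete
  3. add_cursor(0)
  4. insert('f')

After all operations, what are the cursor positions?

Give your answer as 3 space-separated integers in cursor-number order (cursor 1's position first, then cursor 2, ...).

After op 1 (delete): buffer="kua" (len 3), cursors c1@0 c2@3, authorship ...
After op 2 (delete): buffer="ku" (len 2), cursors c1@0 c2@2, authorship ..
After op 3 (add_cursor(0)): buffer="ku" (len 2), cursors c1@0 c3@0 c2@2, authorship ..
After op 4 (insert('f')): buffer="ffkuf" (len 5), cursors c1@2 c3@2 c2@5, authorship 13..2

Answer: 2 5 2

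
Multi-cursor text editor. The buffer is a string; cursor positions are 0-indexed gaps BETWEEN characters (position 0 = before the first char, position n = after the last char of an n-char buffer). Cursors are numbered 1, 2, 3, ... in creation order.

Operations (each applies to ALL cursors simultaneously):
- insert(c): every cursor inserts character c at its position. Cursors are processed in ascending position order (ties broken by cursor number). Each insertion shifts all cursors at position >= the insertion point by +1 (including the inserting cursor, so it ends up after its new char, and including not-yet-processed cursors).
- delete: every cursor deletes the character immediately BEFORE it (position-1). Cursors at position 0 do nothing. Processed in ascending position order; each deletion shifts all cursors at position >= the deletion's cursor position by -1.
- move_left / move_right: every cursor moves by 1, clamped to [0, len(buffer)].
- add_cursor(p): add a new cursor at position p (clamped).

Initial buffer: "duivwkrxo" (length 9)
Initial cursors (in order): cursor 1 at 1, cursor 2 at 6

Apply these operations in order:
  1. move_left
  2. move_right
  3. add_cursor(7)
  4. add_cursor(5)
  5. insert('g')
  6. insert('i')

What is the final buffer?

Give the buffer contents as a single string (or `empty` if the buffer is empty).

After op 1 (move_left): buffer="duivwkrxo" (len 9), cursors c1@0 c2@5, authorship .........
After op 2 (move_right): buffer="duivwkrxo" (len 9), cursors c1@1 c2@6, authorship .........
After op 3 (add_cursor(7)): buffer="duivwkrxo" (len 9), cursors c1@1 c2@6 c3@7, authorship .........
After op 4 (add_cursor(5)): buffer="duivwkrxo" (len 9), cursors c1@1 c4@5 c2@6 c3@7, authorship .........
After op 5 (insert('g')): buffer="dguivwgkgrgxo" (len 13), cursors c1@2 c4@7 c2@9 c3@11, authorship .1....4.2.3..
After op 6 (insert('i')): buffer="dgiuivwgikgirgixo" (len 17), cursors c1@3 c4@9 c2@12 c3@15, authorship .11....44.22.33..

Answer: dgiuivwgikgirgixo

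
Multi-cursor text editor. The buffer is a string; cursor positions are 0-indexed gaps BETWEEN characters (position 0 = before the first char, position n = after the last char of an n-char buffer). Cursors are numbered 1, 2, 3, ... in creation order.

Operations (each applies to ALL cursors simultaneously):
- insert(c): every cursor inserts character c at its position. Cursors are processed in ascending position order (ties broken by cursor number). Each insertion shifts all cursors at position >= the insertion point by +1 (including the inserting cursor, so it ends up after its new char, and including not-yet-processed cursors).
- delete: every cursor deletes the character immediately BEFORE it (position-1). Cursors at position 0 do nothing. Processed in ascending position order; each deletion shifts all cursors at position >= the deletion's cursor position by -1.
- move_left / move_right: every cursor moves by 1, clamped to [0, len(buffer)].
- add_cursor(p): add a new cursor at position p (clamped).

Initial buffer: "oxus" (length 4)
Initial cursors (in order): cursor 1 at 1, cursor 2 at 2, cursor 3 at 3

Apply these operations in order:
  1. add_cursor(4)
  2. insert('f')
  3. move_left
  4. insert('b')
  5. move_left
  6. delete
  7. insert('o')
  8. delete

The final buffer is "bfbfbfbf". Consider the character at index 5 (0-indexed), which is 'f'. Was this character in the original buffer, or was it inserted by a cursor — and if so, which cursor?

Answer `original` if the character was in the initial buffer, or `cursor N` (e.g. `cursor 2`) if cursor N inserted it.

Answer: cursor 3

Derivation:
After op 1 (add_cursor(4)): buffer="oxus" (len 4), cursors c1@1 c2@2 c3@3 c4@4, authorship ....
After op 2 (insert('f')): buffer="ofxfufsf" (len 8), cursors c1@2 c2@4 c3@6 c4@8, authorship .1.2.3.4
After op 3 (move_left): buffer="ofxfufsf" (len 8), cursors c1@1 c2@3 c3@5 c4@7, authorship .1.2.3.4
After op 4 (insert('b')): buffer="obfxbfubfsbf" (len 12), cursors c1@2 c2@5 c3@8 c4@11, authorship .11.22.33.44
After op 5 (move_left): buffer="obfxbfubfsbf" (len 12), cursors c1@1 c2@4 c3@7 c4@10, authorship .11.22.33.44
After op 6 (delete): buffer="bfbfbfbf" (len 8), cursors c1@0 c2@2 c3@4 c4@6, authorship 11223344
After op 7 (insert('o')): buffer="obfobfobfobf" (len 12), cursors c1@1 c2@4 c3@7 c4@10, authorship 111222333444
After op 8 (delete): buffer="bfbfbfbf" (len 8), cursors c1@0 c2@2 c3@4 c4@6, authorship 11223344
Authorship (.=original, N=cursor N): 1 1 2 2 3 3 4 4
Index 5: author = 3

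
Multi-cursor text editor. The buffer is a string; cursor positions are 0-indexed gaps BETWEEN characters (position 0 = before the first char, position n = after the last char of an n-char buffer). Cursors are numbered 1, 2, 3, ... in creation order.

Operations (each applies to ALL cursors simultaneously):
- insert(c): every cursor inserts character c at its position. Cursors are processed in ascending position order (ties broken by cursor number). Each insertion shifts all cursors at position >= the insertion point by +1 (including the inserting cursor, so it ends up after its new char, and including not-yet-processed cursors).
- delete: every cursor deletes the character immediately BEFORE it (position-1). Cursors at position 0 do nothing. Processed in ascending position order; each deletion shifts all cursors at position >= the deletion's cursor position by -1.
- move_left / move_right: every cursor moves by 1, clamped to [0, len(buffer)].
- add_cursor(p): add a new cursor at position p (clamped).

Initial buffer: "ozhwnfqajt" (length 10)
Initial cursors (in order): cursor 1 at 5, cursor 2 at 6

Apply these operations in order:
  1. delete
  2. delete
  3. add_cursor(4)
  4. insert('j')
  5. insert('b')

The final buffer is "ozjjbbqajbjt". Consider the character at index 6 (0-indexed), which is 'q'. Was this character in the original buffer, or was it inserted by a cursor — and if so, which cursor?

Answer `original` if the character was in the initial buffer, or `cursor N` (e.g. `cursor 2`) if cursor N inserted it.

Answer: original

Derivation:
After op 1 (delete): buffer="ozhwqajt" (len 8), cursors c1@4 c2@4, authorship ........
After op 2 (delete): buffer="ozqajt" (len 6), cursors c1@2 c2@2, authorship ......
After op 3 (add_cursor(4)): buffer="ozqajt" (len 6), cursors c1@2 c2@2 c3@4, authorship ......
After op 4 (insert('j')): buffer="ozjjqajjt" (len 9), cursors c1@4 c2@4 c3@7, authorship ..12..3..
After op 5 (insert('b')): buffer="ozjjbbqajbjt" (len 12), cursors c1@6 c2@6 c3@10, authorship ..1212..33..
Authorship (.=original, N=cursor N): . . 1 2 1 2 . . 3 3 . .
Index 6: author = original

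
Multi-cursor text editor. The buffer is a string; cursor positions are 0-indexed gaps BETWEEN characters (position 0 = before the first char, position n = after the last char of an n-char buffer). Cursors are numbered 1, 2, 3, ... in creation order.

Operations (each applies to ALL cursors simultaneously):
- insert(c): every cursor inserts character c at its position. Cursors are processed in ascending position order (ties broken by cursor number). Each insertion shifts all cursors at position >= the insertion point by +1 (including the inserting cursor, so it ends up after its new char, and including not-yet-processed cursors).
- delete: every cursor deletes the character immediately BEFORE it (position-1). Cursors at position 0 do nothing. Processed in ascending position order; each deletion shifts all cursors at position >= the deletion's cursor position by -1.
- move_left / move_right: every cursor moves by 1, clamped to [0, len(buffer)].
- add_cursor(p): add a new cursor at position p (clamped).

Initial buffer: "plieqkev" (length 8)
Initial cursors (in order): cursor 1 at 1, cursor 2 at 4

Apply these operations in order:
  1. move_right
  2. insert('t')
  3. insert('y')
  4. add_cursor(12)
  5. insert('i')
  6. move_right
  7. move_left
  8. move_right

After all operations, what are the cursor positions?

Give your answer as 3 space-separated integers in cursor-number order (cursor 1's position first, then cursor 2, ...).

After op 1 (move_right): buffer="plieqkev" (len 8), cursors c1@2 c2@5, authorship ........
After op 2 (insert('t')): buffer="pltieqtkev" (len 10), cursors c1@3 c2@7, authorship ..1...2...
After op 3 (insert('y')): buffer="pltyieqtykev" (len 12), cursors c1@4 c2@9, authorship ..11...22...
After op 4 (add_cursor(12)): buffer="pltyieqtykev" (len 12), cursors c1@4 c2@9 c3@12, authorship ..11...22...
After op 5 (insert('i')): buffer="pltyiieqtyikevi" (len 15), cursors c1@5 c2@11 c3@15, authorship ..111...222...3
After op 6 (move_right): buffer="pltyiieqtyikevi" (len 15), cursors c1@6 c2@12 c3@15, authorship ..111...222...3
After op 7 (move_left): buffer="pltyiieqtyikevi" (len 15), cursors c1@5 c2@11 c3@14, authorship ..111...222...3
After op 8 (move_right): buffer="pltyiieqtyikevi" (len 15), cursors c1@6 c2@12 c3@15, authorship ..111...222...3

Answer: 6 12 15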